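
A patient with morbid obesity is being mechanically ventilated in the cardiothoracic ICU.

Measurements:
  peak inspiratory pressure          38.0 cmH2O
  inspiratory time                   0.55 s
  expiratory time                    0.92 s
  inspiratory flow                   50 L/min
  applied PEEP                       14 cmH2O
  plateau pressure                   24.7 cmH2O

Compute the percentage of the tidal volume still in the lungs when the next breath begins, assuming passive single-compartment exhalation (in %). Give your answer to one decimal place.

26.0

Flow: 50 L/min ÷ 60 = 0.8333 L/s.
Vt = flow × Ti = 0.8333 L/s × 0.55 s × 1000 mL/L = 458.32 mL.
R = (PIP − Pplat)/V̇ = (38.0 − 24.7) / 0.8333 = 13.3/0.8333 = 15.961 cmH2O·s/L.
C = Vt/(Pplat − PEEP) = 458.32 / (24.7 − 14) = 458.32/10.7 = 42.834 mL/cmH2O.
τ = R × C = 15.961 × 0.04283 L/cmH2O = 0.6836 s.
Fraction remaining at end-expiration = e^(−Te/τ) = e^(−0.92/0.6836) = 0.2603 → 26.03%.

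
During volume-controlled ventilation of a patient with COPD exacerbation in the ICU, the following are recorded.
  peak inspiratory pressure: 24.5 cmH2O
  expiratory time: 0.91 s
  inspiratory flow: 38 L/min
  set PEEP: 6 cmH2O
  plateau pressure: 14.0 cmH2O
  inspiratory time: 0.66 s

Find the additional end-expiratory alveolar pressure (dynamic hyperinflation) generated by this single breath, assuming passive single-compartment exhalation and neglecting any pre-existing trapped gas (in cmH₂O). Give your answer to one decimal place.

2.8

Flow: 38 L/min ÷ 60 = 0.6333 L/s.
Vt = flow × Ti = 0.6333 L/s × 0.66 s × 1000 mL/L = 417.98 mL.
R = (PIP − Pplat)/V̇ = (24.5 − 14.0) / 0.6333 = 10.5/0.6333 = 16.58 cmH2O·s/L.
C = Vt/(Pplat − PEEP) = 417.98 / (14.0 − 6) = 417.98/8.0 = 52.248 mL/cmH2O.
τ = R × C = 16.58 × 0.05225 L/cmH2O = 0.8663 s.
Fraction remaining = e^(−Te/τ) = e^(−0.91/0.8663) = 0.3498; trapped volume = 417.98 × 0.3498 = 146.21 mL.
Additional alveolar pressure from trapping ≈ V_trapped / C = 146.21 / 52.248 = 2.798 cmH2O.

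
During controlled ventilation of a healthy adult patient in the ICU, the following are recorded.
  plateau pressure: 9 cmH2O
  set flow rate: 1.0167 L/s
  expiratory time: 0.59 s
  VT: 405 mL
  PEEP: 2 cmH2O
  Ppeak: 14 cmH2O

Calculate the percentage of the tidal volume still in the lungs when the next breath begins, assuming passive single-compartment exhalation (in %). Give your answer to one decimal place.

R = (PIP − Pplat)/V̇ = (14 − 9) / 1.0167 = 5.0/1.0167 = 4.918 cmH2O·s/L.
C = Vt/(Pplat − PEEP) = 405.0 / (9 − 2) = 405.0/7.0 = 57.857 mL/cmH2O.
τ = R × C = 4.918 × 0.05786 L/cmH2O = 0.2846 s.
Fraction remaining at end-expiration = e^(−Te/τ) = e^(−0.59/0.2846) = 0.1258 → 12.58%.

12.6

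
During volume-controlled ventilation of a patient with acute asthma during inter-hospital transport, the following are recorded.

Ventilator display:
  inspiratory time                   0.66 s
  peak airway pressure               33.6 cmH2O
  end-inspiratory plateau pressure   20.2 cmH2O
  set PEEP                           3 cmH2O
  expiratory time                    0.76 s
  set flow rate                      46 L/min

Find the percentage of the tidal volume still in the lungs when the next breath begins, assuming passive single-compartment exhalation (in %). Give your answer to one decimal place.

Flow: 46 L/min ÷ 60 = 0.7667 L/s.
Vt = flow × Ti = 0.7667 L/s × 0.66 s × 1000 mL/L = 506.02 mL.
R = (PIP − Pplat)/V̇ = (33.6 − 20.2) / 0.7667 = 13.4/0.7667 = 17.478 cmH2O·s/L.
C = Vt/(Pplat − PEEP) = 506.02 / (20.2 − 3) = 506.02/17.2 = 29.42 mL/cmH2O.
τ = R × C = 17.478 × 0.02942 L/cmH2O = 0.5142 s.
Fraction remaining at end-expiration = e^(−Te/τ) = e^(−0.76/0.5142) = 0.2281 → 22.81%.

22.8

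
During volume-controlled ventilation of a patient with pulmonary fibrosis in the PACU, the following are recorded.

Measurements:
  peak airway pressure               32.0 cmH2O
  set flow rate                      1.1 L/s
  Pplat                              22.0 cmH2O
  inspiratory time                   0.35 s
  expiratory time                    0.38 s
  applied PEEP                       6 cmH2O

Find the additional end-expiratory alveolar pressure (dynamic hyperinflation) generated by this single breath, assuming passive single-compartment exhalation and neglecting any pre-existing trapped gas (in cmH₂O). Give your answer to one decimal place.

Vt = flow × Ti = 1.1 L/s × 0.35 s × 1000 mL/L = 385.0 mL.
R = (PIP − Pplat)/V̇ = (32.0 − 22.0) / 1.1 = 10.0/1.1 = 9.091 cmH2O·s/L.
C = Vt/(Pplat − PEEP) = 385.0 / (22.0 − 6) = 385.0/16.0 = 24.063 mL/cmH2O.
τ = R × C = 9.091 × 0.02406 L/cmH2O = 0.2187 s.
Fraction remaining = e^(−Te/τ) = e^(−0.38/0.2187) = 0.176; trapped volume = 385.0 × 0.176 = 67.76 mL.
Additional alveolar pressure from trapping ≈ V_trapped / C = 67.76 / 24.063 = 2.816 cmH2O.

2.8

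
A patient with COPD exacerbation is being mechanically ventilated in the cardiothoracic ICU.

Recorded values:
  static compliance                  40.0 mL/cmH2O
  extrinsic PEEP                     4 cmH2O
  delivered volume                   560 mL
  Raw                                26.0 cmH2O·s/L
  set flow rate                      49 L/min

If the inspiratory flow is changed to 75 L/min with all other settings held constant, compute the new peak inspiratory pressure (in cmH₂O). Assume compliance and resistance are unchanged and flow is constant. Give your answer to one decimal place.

50.5

Flow: 49 L/min ÷ 60 = 0.8167 L/s.
New flow: 75 L/min ÷ 60 = 1.25 L/s.
PIP = Vt/C + R·V̇ + PEEP (constant-flow equation of motion).
Only the resistive term changes: ΔPIP = R × ΔV̇ = 26.0 × (1.25 − 0.8167) = 26.0 × 0.4333 = 11.266 cmH2O.
Original PIP = 560/40.0 + 26.0×0.8167 + 4 = 39.234 cmH2O; new PIP = 39.234 + (11.266) = 50.5 cmH2O.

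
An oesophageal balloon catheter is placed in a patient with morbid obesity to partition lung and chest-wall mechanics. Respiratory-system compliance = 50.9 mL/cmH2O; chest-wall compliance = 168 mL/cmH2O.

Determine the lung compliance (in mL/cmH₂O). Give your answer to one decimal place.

1/CL = 1/Crs − 1/Ccw.
1/CL = 1/50.9 − 1/168 = 0.01369.
CL = 73.046 mL/cmH2O.

73.0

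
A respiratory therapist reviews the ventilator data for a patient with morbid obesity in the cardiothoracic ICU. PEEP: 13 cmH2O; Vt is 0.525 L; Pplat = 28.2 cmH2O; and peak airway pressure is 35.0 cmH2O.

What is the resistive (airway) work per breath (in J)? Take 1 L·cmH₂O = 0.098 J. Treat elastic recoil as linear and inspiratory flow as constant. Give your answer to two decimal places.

0.35

With constant inspiratory flow the resistive pressure is constant at PIP − Pplat = 35.0 − 28.2 = 6.8 cmH2O, so resistive work = 6.8 × 0.525 = 3.57 L·cmH2O.
× 0.098 J/(L·cmH2O) → 0.3499 J.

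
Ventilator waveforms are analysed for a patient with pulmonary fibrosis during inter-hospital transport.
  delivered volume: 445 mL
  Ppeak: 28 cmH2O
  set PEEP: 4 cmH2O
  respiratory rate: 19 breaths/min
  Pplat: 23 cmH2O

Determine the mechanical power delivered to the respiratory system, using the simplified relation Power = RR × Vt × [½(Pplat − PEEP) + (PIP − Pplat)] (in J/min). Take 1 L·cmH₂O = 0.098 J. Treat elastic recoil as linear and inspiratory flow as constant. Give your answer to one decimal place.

Per-breath work = Vt × [½(Pplat−PEEP) + (PIP−Pplat)] = 0.445 × [0.5×19.0 + 5.0] = 0.445 × 14.5 = 6.453 L·cmH2O.
Power = 19 × 6.453 = 122.61 L·cmH2O/min.
× 0.098 J/(L·cmH2O) → 12.016 J/min.

12.0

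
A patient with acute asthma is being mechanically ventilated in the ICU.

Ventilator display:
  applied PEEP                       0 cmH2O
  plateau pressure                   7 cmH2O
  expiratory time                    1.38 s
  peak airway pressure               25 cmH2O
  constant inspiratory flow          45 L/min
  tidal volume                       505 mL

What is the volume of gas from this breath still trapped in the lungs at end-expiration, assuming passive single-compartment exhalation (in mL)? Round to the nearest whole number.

Flow: 45 L/min ÷ 60 = 0.75 L/s.
R = (PIP − Pplat)/V̇ = (25 − 7) / 0.75 = 18.0/0.75 = 24.0 cmH2O·s/L.
C = Vt/(Pplat − PEEP) = 505.0 / (7 − 0) = 505.0/7.0 = 72.143 mL/cmH2O.
τ = R × C = 24.0 × 0.07214 L/cmH2O = 1.731 s.
Fraction remaining = e^(−Te/τ) = e^(−1.38/1.731) = 0.4506.
Trapped volume = 505.0 × 0.4506 = 227.55 mL.

228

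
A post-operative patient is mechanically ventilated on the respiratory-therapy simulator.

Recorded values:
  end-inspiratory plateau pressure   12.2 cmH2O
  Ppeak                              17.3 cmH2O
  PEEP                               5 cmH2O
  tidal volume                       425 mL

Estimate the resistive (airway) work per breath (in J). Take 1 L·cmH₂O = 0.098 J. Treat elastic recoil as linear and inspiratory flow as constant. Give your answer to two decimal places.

0.21

With constant inspiratory flow the resistive pressure is constant at PIP − Pplat = 17.3 − 12.2 = 5.1 cmH2O, so resistive work = 5.1 × 0.425 = 2.168 L·cmH2O.
× 0.098 J/(L·cmH2O) → 0.2125 J.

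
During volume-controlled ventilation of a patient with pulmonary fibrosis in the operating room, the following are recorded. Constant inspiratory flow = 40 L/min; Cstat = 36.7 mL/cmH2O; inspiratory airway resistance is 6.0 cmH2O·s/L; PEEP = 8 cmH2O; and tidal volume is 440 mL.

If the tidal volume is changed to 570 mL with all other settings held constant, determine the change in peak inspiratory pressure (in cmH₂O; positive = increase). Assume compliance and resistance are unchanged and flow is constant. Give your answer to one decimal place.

3.5

PIP = Vt/C + R·V̇ + PEEP (constant-flow equation of motion).
Only the elastic term changes: ΔPIP = ΔVt / C = (570 − 440) / 36.7 = 3.542 cmH2O.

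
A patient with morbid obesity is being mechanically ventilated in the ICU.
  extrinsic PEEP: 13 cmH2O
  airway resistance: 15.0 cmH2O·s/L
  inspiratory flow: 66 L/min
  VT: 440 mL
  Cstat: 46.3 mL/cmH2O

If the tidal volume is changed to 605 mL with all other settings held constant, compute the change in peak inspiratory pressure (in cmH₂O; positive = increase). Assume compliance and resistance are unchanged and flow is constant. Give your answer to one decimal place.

3.6

PIP = Vt/C + R·V̇ + PEEP (constant-flow equation of motion).
Only the elastic term changes: ΔPIP = ΔVt / C = (605 − 440) / 46.3 = 3.564 cmH2O.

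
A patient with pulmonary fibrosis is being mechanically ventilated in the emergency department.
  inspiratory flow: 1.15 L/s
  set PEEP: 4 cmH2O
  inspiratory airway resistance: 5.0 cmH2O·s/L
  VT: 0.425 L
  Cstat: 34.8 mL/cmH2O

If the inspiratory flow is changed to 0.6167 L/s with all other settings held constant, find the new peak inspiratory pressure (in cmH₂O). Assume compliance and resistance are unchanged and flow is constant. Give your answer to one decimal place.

PIP = Vt/C + R·V̇ + PEEP (constant-flow equation of motion).
Only the resistive term changes: ΔPIP = R × ΔV̇ = 5.0 × (0.6167 − 1.15) = 5.0 × -0.5333 = -2.667 cmH2O.
Original PIP = 425/34.8 + 5.0×1.15 + 4 = 21.963 cmH2O; new PIP = 21.963 + (-2.667) = 19.296 cmH2O.

19.3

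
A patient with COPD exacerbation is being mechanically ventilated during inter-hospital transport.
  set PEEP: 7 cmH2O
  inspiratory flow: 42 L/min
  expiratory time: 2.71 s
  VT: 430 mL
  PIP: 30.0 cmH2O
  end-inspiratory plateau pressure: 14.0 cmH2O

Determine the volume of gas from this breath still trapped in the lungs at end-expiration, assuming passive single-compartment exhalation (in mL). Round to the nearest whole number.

62

Flow: 42 L/min ÷ 60 = 0.7 L/s.
R = (PIP − Pplat)/V̇ = (30.0 − 14.0) / 0.7 = 16.0/0.7 = 22.857 cmH2O·s/L.
C = Vt/(Pplat − PEEP) = 430.0 / (14.0 − 7) = 430.0/7.0 = 61.429 mL/cmH2O.
τ = R × C = 22.857 × 0.06143 L/cmH2O = 1.404 s.
Fraction remaining = e^(−Te/τ) = e^(−2.71/1.404) = 0.1451.
Trapped volume = 430.0 × 0.1451 = 62.393 mL.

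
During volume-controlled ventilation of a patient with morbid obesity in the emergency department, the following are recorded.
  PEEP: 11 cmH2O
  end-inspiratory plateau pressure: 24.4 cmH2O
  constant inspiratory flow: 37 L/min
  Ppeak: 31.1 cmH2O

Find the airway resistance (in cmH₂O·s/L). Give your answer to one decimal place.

10.9

Flow: 37 L/min ÷ 60 = 0.6167 L/s.
Raw = (PIP − Pplat) / flow = (31.1 − 24.4) / 0.6167 = 6.7 / 0.6167 = 10.864 cmH2O·s/L.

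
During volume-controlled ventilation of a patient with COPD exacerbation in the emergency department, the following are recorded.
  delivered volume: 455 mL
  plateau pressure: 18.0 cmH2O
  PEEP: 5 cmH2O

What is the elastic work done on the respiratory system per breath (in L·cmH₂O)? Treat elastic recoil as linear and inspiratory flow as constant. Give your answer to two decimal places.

Elastic work ≈ ½ × (Pplat − PEEP) × Vt = 0.5 × (18.0 − 5) × 0.455 L = 0.5 × 13.0 × 0.455 = 2.958 L·cmH2O.

2.96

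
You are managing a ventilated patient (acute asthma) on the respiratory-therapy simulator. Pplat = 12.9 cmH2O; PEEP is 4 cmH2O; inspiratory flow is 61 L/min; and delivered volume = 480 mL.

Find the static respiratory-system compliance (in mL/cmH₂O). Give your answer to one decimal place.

Cstat = Vt / (Pplat − PEEP) = 480 / (12.9 − 4) = 480 / 8.9 = 53.933 mL/cmH2O.

53.9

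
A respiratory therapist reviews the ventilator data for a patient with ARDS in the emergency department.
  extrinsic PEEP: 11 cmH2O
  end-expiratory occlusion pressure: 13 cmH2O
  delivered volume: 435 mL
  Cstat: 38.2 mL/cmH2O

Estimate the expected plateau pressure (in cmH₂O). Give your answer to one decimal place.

24.4

End-expiratory occlusion gives total PEEP = 13 cmH2O (intrinsic PEEP = 13 − 11 = 2). Use total PEEP for the elastic gradient.
Pplat = PEEPtotal + Vt / Cstat = 13 + 435 / 38.2 = 13 + 11.387 = 24.387 cmH2O.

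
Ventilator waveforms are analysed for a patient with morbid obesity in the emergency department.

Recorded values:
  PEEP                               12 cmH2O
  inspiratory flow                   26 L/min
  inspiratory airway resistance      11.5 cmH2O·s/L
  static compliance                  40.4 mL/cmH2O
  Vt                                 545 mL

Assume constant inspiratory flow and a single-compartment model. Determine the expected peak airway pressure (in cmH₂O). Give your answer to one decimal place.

30.5

Flow: 26 L/min ÷ 60 = 0.4333 L/s.
Equation of motion (constant flow): PIP = Vt/C + R·V̇ + PEEP.
PIP = 545/40.4 + 11.5×0.4333 + 12 = 13.49 + 4.983 + 12 = 30.473 cmH2O.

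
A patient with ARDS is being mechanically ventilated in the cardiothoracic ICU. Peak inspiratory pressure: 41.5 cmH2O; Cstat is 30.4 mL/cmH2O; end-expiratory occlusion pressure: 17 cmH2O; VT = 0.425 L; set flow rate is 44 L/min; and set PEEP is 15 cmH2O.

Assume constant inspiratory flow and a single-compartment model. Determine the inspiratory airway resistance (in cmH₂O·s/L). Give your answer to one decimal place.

14.3

Flow: 44 L/min ÷ 60 = 0.7333 L/s.
Total PEEP = 17 cmH2O (set 15 + intrinsic 2); this is the baseline alveolar pressure.
Equation of motion (constant flow): PIP = Vt/C + R·V̇ + PEEP.
R·V̇ = PIP − Vt/C − PEEP = 41.5 − 425/30.4 − 17 = 41.5 − 13.98 − 17 = 10.52 cmH2O.
R = 10.52 / 0.7333 = 14.346 cmH2O·s/L.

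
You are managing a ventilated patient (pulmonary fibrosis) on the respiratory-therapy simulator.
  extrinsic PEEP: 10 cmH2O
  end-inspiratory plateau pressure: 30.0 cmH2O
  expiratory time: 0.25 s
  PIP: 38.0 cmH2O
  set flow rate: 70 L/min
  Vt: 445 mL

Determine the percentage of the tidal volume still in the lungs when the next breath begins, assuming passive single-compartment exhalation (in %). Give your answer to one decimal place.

Flow: 70 L/min ÷ 60 = 1.1667 L/s.
R = (PIP − Pplat)/V̇ = (38.0 − 30.0) / 1.1667 = 8.0/1.1667 = 6.857 cmH2O·s/L.
C = Vt/(Pplat − PEEP) = 445.0 / (30.0 − 10) = 445.0/20.0 = 22.25 mL/cmH2O.
τ = R × C = 6.857 × 0.02225 L/cmH2O = 0.1526 s.
Fraction remaining at end-expiration = e^(−Te/τ) = e^(−0.25/0.1526) = 0.1943 → 19.43%.

19.4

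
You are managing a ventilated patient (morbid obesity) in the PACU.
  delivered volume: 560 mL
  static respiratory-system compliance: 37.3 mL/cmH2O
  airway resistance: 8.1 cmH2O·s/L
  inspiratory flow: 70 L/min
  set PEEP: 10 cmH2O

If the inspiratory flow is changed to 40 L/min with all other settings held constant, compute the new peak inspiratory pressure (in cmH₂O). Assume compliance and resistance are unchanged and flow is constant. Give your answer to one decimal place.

Flow: 70 L/min ÷ 60 = 1.1667 L/s.
New flow: 40 L/min ÷ 60 = 0.6667 L/s.
PIP = Vt/C + R·V̇ + PEEP (constant-flow equation of motion).
Only the resistive term changes: ΔPIP = R × ΔV̇ = 8.1 × (0.6667 − 1.1667) = 8.1 × -0.5 = -4.05 cmH2O.
Original PIP = 560/37.3 + 8.1×1.1667 + 10 = 34.464 cmH2O; new PIP = 34.464 + (-4.05) = 30.414 cmH2O.

30.4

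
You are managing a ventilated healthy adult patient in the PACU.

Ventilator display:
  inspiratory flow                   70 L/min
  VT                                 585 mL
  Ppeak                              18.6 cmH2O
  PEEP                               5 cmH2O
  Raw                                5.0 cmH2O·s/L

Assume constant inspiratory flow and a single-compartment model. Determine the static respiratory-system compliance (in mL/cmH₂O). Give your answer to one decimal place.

Flow: 70 L/min ÷ 60 = 1.1667 L/s.
Equation of motion (constant flow): PIP = Vt/C + R·V̇ + PEEP.
Vt/C = PIP − R·V̇ − PEEP = 18.6 − 5.0×1.1667 − 5 = 18.6 − 5.834 − 5 = 7.766 cmH2O.
C = Vt / 7.766 = 585 / 7.766 = 75.328 mL/cmH2O.

75.3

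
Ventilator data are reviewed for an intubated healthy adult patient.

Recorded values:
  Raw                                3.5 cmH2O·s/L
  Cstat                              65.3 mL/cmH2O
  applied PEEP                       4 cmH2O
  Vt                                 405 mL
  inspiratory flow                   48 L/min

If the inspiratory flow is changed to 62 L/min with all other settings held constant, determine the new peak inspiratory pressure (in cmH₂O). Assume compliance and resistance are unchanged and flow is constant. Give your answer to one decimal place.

13.8

Flow: 48 L/min ÷ 60 = 0.8 L/s.
New flow: 62 L/min ÷ 60 = 1.0333 L/s.
PIP = Vt/C + R·V̇ + PEEP (constant-flow equation of motion).
Only the resistive term changes: ΔPIP = R × ΔV̇ = 3.5 × (1.0333 − 0.8) = 3.5 × 0.2333 = 0.8166 cmH2O.
Original PIP = 405/65.3 + 3.5×0.8 + 4 = 13.002 cmH2O; new PIP = 13.002 + (0.8166) = 13.819 cmH2O.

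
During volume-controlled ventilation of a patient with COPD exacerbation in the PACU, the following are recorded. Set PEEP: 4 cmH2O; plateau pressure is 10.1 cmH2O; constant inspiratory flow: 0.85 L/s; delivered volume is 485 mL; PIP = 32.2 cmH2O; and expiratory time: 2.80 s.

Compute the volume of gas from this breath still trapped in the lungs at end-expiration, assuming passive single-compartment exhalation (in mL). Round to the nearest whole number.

125

R = (PIP − Pplat)/V̇ = (32.2 − 10.1) / 0.85 = 22.1/0.85 = 26.0 cmH2O·s/L.
C = Vt/(Pplat − PEEP) = 485.0 / (10.1 − 4) = 485.0/6.1 = 79.508 mL/cmH2O.
τ = R × C = 26.0 × 0.07951 L/cmH2O = 2.067 s.
Fraction remaining = e^(−Te/τ) = e^(−2.80/2.067) = 0.258.
Trapped volume = 485.0 × 0.258 = 125.13 mL.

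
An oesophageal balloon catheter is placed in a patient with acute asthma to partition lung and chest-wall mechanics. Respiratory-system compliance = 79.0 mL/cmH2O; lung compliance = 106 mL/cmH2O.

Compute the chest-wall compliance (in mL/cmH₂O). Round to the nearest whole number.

310

1/Ccw = 1/Crs − 1/CL.
1/Ccw = 1/79.0 − 1/106 = 0.003224.
Ccw = 310.17 mL/cmH2O.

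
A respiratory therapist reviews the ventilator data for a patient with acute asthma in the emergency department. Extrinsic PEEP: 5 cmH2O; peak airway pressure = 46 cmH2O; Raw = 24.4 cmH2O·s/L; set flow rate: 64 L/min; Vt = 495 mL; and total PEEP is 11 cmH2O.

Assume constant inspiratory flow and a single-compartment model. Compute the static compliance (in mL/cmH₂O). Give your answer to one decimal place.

Flow: 64 L/min ÷ 60 = 1.0667 L/s.
Total PEEP = 11 cmH2O (set 5 + intrinsic 6); this is the baseline alveolar pressure.
Equation of motion (constant flow): PIP = Vt/C + R·V̇ + PEEP.
Vt/C = PIP − R·V̇ − PEEP = 46 − 24.4×1.0667 − 11 = 46 − 26.027 − 11 = 8.973 cmH2O.
C = Vt / 8.973 = 495 / 8.973 = 55.165 mL/cmH2O.

55.2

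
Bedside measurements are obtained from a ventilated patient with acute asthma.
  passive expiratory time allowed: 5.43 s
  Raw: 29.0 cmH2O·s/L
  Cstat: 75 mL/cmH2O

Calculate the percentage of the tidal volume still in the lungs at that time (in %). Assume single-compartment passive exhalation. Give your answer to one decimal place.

τ = R × C = 29.0 × 75 mL/cmH2O = 29.0 × 0.075 L/cmH2O = 2.175 s.
Passive exhalation: V(t)/V₀ = e^(−t/τ) = e^(−5.43/2.175) = 0.08237.
Fraction remaining = 0.08237 → 8.237%.

8.2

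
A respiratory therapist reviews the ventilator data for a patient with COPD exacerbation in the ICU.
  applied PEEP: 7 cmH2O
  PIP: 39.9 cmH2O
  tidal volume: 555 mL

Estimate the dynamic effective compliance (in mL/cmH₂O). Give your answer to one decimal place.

Dynamic compliance = Vt / (PIP − PEEP) = 555 / (39.9 − 7) = 555 / 32.9 = 16.869 mL/cmH2O.

16.9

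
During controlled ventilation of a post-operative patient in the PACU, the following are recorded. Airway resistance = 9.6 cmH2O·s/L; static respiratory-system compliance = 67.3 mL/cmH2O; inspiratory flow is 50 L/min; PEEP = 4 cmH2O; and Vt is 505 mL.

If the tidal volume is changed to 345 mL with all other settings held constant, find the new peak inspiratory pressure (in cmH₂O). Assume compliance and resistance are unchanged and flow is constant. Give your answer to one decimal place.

Flow: 50 L/min ÷ 60 = 0.8333 L/s.
PIP = Vt/C + R·V̇ + PEEP (constant-flow equation of motion).
Only the elastic term changes: ΔPIP = ΔVt / C = (345 − 505) / 67.3 = -2.377 cmH2O.
Original PIP = 505/67.3 + 9.6×0.8333 + 4 = 19.503 cmH2O; new PIP = 19.503 + (-2.377) = 17.126 cmH2O.

17.1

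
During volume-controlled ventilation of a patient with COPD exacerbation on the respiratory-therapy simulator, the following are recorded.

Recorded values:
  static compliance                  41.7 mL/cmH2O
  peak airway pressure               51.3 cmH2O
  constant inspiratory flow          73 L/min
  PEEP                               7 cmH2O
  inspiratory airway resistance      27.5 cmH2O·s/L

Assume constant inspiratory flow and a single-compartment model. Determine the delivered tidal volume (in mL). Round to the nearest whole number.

Flow: 73 L/min ÷ 60 = 1.2167 L/s.
Equation of motion (constant flow): PIP = Vt/C + R·V̇ + PEEP.
Vt/C = PIP − R·V̇ − PEEP = 51.3 − 33.459 − 7 = 10.841 cmH2O.
Vt = C × 10.841 = 41.7 × 10.841 = 452.07 mL.

452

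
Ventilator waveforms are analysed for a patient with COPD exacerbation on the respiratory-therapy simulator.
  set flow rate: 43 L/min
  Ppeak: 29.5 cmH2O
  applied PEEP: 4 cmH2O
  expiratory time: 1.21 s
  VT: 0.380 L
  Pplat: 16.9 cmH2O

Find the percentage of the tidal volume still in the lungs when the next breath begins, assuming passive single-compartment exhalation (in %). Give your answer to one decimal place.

9.7

Flow: 43 L/min ÷ 60 = 0.7167 L/s.
R = (PIP − Pplat)/V̇ = (29.5 − 16.9) / 0.7167 = 12.6/0.7167 = 17.581 cmH2O·s/L.
C = Vt/(Pplat − PEEP) = 380.0 / (16.9 − 4) = 380.0/12.9 = 29.457 mL/cmH2O.
τ = R × C = 17.581 × 0.02946 L/cmH2O = 0.5179 s.
Fraction remaining at end-expiration = e^(−Te/τ) = e^(−1.21/0.5179) = 0.09668 → 9.668%.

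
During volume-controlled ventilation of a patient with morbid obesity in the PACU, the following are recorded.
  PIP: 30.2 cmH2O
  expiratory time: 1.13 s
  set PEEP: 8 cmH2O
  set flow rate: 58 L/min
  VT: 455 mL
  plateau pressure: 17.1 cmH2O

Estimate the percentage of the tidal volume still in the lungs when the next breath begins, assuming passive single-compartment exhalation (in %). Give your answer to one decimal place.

Flow: 58 L/min ÷ 60 = 0.9667 L/s.
R = (PIP − Pplat)/V̇ = (30.2 − 17.1) / 0.9667 = 13.1/0.9667 = 13.551 cmH2O·s/L.
C = Vt/(Pplat − PEEP) = 455.0 / (17.1 − 8) = 455.0/9.1 = 50.0 mL/cmH2O.
τ = R × C = 13.551 × 0.05 L/cmH2O = 0.6776 s.
Fraction remaining at end-expiration = e^(−Te/τ) = e^(−1.13/0.6776) = 0.1887 → 18.87%.

18.9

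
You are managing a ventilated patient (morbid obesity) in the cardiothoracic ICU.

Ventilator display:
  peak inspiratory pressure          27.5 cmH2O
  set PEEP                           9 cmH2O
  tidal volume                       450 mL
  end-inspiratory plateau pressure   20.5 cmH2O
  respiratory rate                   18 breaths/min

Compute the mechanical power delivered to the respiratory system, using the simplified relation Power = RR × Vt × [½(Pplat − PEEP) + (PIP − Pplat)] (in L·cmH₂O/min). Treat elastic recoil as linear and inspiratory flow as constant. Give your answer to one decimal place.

103.3

Per-breath work = Vt × [½(Pplat−PEEP) + (PIP−Pplat)] = 0.450 × [0.5×11.5 + 7.0] = 0.450 × 12.75 = 5.738 L·cmH2O.
Power = 18 × 5.738 = 103.28 L·cmH2O/min.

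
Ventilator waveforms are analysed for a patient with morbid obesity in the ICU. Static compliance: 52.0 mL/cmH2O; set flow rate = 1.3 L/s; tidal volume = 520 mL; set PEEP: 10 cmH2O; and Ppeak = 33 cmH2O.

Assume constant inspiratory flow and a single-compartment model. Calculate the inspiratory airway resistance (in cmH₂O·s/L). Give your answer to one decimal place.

Equation of motion (constant flow): PIP = Vt/C + R·V̇ + PEEP.
R·V̇ = PIP − Vt/C − PEEP = 33 − 520/52.0 − 10 = 33 − 10.0 − 10 = 13.0 cmH2O.
R = 13.0 / 1.3 = 10.0 cmH2O·s/L.

10.0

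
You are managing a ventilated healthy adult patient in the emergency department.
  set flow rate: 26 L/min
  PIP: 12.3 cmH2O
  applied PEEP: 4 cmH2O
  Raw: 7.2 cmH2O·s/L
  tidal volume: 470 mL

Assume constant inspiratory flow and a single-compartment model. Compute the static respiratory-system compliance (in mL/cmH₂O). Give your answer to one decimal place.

90.7

Flow: 26 L/min ÷ 60 = 0.4333 L/s.
Equation of motion (constant flow): PIP = Vt/C + R·V̇ + PEEP.
Vt/C = PIP − R·V̇ − PEEP = 12.3 − 7.2×0.4333 − 4 = 12.3 − 3.12 − 4 = 5.18 cmH2O.
C = Vt / 5.18 = 470 / 5.18 = 90.734 mL/cmH2O.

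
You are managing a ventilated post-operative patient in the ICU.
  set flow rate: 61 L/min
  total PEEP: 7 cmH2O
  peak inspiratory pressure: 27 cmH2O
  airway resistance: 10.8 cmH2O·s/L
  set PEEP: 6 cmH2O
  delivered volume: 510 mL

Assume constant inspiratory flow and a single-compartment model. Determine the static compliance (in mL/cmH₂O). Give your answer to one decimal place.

Flow: 61 L/min ÷ 60 = 1.0167 L/s.
Total PEEP = 7 cmH2O (set 6 + intrinsic 1); this is the baseline alveolar pressure.
Equation of motion (constant flow): PIP = Vt/C + R·V̇ + PEEP.
Vt/C = PIP − R·V̇ − PEEP = 27 − 10.8×1.0167 − 7 = 27 − 10.98 − 7 = 9.02 cmH2O.
C = Vt / 9.02 = 510 / 9.02 = 56.541 mL/cmH2O.

56.5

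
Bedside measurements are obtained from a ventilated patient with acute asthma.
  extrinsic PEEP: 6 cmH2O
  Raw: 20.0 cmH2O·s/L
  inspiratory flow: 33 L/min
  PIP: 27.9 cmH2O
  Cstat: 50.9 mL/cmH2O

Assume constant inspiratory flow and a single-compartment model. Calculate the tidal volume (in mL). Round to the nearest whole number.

Flow: 33 L/min ÷ 60 = 0.55 L/s.
Equation of motion (constant flow): PIP = Vt/C + R·V̇ + PEEP.
Vt/C = PIP − R·V̇ − PEEP = 27.9 − 11.0 − 6 = 10.9 cmH2O.
Vt = C × 10.9 = 50.9 × 10.9 = 554.81 mL.

555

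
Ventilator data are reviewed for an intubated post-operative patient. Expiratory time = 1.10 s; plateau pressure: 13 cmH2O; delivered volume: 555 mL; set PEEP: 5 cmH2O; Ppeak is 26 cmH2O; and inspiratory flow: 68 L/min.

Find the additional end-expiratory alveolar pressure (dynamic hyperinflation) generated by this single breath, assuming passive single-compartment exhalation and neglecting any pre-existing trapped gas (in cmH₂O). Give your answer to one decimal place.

Flow: 68 L/min ÷ 60 = 1.1333 L/s.
R = (PIP − Pplat)/V̇ = (26 − 13) / 1.1333 = 13.0/1.1333 = 11.471 cmH2O·s/L.
C = Vt/(Pplat − PEEP) = 555.0 / (13 − 5) = 555.0/8.0 = 69.375 mL/cmH2O.
τ = R × C = 11.471 × 0.06938 L/cmH2O = 0.7959 s.
Fraction remaining = e^(−Te/τ) = e^(−1.10/0.7959) = 0.2511; trapped volume = 555.0 × 0.2511 = 139.36 mL.
Additional alveolar pressure from trapping ≈ V_trapped / C = 139.36 / 69.375 = 2.009 cmH2O.

2.0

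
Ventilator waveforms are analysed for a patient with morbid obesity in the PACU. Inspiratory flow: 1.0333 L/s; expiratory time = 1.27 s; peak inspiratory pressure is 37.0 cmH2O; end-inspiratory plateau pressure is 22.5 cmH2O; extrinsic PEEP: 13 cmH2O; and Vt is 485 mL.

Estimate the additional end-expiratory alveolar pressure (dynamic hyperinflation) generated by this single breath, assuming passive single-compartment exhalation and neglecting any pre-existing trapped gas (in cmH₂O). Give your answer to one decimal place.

1.6

R = (PIP − Pplat)/V̇ = (37.0 − 22.5) / 1.0333 = 14.5/1.0333 = 14.033 cmH2O·s/L.
C = Vt/(Pplat − PEEP) = 485.0 / (22.5 − 13) = 485.0/9.5 = 51.053 mL/cmH2O.
τ = R × C = 14.033 × 0.05105 L/cmH2O = 0.7164 s.
Fraction remaining = e^(−Te/τ) = e^(−1.27/0.7164) = 0.1699; trapped volume = 485.0 × 0.1699 = 82.402 mL.
Additional alveolar pressure from trapping ≈ V_trapped / C = 82.402 / 51.053 = 1.614 cmH2O.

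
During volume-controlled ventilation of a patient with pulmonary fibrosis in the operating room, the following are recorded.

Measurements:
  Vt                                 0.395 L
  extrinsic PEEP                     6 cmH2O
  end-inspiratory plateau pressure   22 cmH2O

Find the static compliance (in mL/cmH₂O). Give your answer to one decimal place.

Cstat = Vt / (Pplat − PEEP) = 395 / (22 − 6) = 395 / 16.0 = 24.688 mL/cmH2O.

24.7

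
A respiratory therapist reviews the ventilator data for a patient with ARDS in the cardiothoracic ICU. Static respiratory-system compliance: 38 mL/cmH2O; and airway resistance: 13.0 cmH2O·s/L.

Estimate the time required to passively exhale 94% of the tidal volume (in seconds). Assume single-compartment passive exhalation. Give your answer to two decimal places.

τ = R × C = 13.0 × 38 mL/cmH2O = 13.0 × 0.038 L/cmH2O = 0.494 s.
Exhaled fraction f = 1 − e^(−t/τ) → t = −τ·ln(1 − f) = −0.494·ln(0.06) = 1.39 s.

1.39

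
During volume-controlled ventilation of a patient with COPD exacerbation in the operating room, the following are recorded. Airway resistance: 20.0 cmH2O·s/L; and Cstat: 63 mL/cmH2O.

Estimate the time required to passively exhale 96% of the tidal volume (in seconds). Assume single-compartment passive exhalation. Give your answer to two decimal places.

τ = R × C = 20.0 × 63 mL/cmH2O = 20.0 × 0.063 L/cmH2O = 1.26 s.
Exhaled fraction f = 1 − e^(−t/τ) → t = −τ·ln(1 − f) = −1.26·ln(0.04) = 4.056 s.

4.06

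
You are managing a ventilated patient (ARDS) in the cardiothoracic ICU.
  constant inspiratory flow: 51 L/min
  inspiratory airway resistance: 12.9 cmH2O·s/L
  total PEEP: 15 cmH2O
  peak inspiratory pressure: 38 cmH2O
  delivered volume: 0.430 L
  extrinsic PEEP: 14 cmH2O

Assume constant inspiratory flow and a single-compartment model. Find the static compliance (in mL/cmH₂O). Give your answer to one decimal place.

35.7

Flow: 51 L/min ÷ 60 = 0.85 L/s.
Total PEEP = 15 cmH2O (set 14 + intrinsic 1); this is the baseline alveolar pressure.
Equation of motion (constant flow): PIP = Vt/C + R·V̇ + PEEP.
Vt/C = PIP − R·V̇ − PEEP = 38 − 12.9×0.85 − 15 = 38 − 10.965 − 15 = 12.035 cmH2O.
C = Vt / 12.035 = 430 / 12.035 = 35.729 mL/cmH2O.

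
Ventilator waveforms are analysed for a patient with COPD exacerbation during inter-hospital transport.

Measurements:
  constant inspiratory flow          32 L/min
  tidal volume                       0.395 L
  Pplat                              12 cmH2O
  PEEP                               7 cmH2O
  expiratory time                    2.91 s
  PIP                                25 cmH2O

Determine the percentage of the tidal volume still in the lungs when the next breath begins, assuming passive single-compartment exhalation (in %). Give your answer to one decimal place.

22.1

Flow: 32 L/min ÷ 60 = 0.5333 L/s.
R = (PIP − Pplat)/V̇ = (25 − 12) / 0.5333 = 13.0/0.5333 = 24.377 cmH2O·s/L.
C = Vt/(Pplat − PEEP) = 395.0 / (12 − 7) = 395.0/5.0 = 79.0 mL/cmH2O.
τ = R × C = 24.377 × 0.079 L/cmH2O = 1.926 s.
Fraction remaining at end-expiration = e^(−Te/τ) = e^(−2.91/1.926) = 0.2207 → 22.07%.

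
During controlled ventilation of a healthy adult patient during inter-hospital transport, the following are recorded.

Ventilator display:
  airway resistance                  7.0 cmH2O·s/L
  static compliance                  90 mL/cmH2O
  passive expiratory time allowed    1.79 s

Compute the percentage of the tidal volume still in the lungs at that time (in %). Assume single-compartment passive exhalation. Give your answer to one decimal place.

5.8

τ = R × C = 7.0 × 90 mL/cmH2O = 7.0 × 0.090 L/cmH2O = 0.63 s.
Passive exhalation: V(t)/V₀ = e^(−t/τ) = e^(−1.79/0.63) = 0.05835.
Fraction remaining = 0.05835 → 5.835%.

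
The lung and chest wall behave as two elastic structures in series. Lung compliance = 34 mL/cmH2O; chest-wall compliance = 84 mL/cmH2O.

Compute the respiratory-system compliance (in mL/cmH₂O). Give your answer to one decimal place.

24.2

Lung and chest wall are elastances in series: 1/Crs = 1/CL + 1/Ccw.
1/Crs = 1/34 + 1/84 = 0.04132.
Crs = 24.201 mL/cmH2O.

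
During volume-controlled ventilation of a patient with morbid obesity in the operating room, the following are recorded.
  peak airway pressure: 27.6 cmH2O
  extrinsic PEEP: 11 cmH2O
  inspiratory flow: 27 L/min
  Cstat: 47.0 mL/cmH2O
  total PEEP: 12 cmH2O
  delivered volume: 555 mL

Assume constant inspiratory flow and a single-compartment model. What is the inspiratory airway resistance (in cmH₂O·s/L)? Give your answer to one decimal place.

8.4

Flow: 27 L/min ÷ 60 = 0.45 L/s.
Total PEEP = 12 cmH2O (set 11 + intrinsic 1); this is the baseline alveolar pressure.
Equation of motion (constant flow): PIP = Vt/C + R·V̇ + PEEP.
R·V̇ = PIP − Vt/C − PEEP = 27.6 − 555/47.0 − 12 = 27.6 − 11.809 − 12 = 3.791 cmH2O.
R = 3.791 / 0.45 = 8.424 cmH2O·s/L.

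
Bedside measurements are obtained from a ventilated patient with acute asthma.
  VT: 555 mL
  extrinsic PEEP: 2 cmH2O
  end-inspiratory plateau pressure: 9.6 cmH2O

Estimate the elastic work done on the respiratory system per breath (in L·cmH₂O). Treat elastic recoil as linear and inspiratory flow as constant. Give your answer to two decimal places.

2.11

Elastic work ≈ ½ × (Pplat − PEEP) × Vt = 0.5 × (9.6 − 2) × 0.555 L = 0.5 × 7.6 × 0.555 = 2.109 L·cmH2O.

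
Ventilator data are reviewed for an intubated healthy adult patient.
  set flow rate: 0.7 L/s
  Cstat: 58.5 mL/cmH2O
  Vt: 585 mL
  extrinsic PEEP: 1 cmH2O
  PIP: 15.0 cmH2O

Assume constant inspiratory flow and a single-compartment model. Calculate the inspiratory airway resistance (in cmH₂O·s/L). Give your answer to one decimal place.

Equation of motion (constant flow): PIP = Vt/C + R·V̇ + PEEP.
R·V̇ = PIP − Vt/C − PEEP = 15.0 − 585/58.5 − 1 = 15.0 − 10.0 − 1 = 4.0 cmH2O.
R = 4.0 / 0.7 = 5.714 cmH2O·s/L.

5.7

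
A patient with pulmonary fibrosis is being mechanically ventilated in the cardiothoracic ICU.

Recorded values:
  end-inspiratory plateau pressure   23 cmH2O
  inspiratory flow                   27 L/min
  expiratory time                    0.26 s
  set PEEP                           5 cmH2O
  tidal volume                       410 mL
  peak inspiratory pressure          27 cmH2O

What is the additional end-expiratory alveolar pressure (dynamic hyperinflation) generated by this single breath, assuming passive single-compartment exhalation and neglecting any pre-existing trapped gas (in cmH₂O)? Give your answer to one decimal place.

Flow: 27 L/min ÷ 60 = 0.45 L/s.
R = (PIP − Pplat)/V̇ = (27 − 23) / 0.45 = 4.0/0.45 = 8.889 cmH2O·s/L.
C = Vt/(Pplat − PEEP) = 410.0 / (23 − 5) = 410.0/18.0 = 22.778 mL/cmH2O.
τ = R × C = 8.889 × 0.02278 L/cmH2O = 0.2025 s.
Fraction remaining = e^(−Te/τ) = e^(−0.26/0.2025) = 0.2769; trapped volume = 410.0 × 0.2769 = 113.53 mL.
Additional alveolar pressure from trapping ≈ V_trapped / C = 113.53 / 22.778 = 4.984 cmH2O.

5.0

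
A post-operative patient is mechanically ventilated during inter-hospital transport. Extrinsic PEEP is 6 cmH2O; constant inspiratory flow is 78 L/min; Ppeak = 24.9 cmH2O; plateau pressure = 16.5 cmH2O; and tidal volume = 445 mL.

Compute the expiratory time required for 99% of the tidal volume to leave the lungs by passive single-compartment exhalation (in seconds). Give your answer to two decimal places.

1.26

Flow: 78 L/min ÷ 60 = 1.3 L/s.
R = (PIP − Pplat)/V̇ = (24.9 − 16.5) / 1.3 = 8.4/1.3 = 6.462 cmH2O·s/L.
C = Vt/(Pplat − PEEP) = 445.0 / (16.5 − 6) = 445.0/10.5 = 42.381 mL/cmH2O.
τ = R × C = 6.462 × 0.04238 L/cmH2O = 0.2739 s.
t = −τ·ln(1 − 0.99) = −0.2739·ln(0.01) = 1.261 s.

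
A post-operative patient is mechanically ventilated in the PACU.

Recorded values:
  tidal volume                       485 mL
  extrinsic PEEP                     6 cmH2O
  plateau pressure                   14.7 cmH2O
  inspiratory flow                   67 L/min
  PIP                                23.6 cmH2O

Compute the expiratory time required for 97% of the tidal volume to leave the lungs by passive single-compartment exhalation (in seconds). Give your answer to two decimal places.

Flow: 67 L/min ÷ 60 = 1.1167 L/s.
R = (PIP − Pplat)/V̇ = (23.6 − 14.7) / 1.1167 = 8.9/1.1167 = 7.97 cmH2O·s/L.
C = Vt/(Pplat − PEEP) = 485.0 / (14.7 − 6) = 485.0/8.7 = 55.747 mL/cmH2O.
τ = R × C = 7.97 × 0.05575 L/cmH2O = 0.4443 s.
t = −τ·ln(1 − 0.97) = −0.4443·ln(0.03) = 1.558 s.

1.56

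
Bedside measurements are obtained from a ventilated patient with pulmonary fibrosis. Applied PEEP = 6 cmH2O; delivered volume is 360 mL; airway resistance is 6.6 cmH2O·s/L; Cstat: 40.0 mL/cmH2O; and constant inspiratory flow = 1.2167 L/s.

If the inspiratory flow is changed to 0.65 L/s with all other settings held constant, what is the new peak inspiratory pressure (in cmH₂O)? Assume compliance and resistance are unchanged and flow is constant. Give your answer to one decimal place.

PIP = Vt/C + R·V̇ + PEEP (constant-flow equation of motion).
Only the resistive term changes: ΔPIP = R × ΔV̇ = 6.6 × (0.65 − 1.2167) = 6.6 × -0.5667 = -3.74 cmH2O.
Original PIP = 360/40.0 + 6.6×1.2167 + 6 = 23.03 cmH2O; new PIP = 23.03 + (-3.74) = 19.29 cmH2O.

19.3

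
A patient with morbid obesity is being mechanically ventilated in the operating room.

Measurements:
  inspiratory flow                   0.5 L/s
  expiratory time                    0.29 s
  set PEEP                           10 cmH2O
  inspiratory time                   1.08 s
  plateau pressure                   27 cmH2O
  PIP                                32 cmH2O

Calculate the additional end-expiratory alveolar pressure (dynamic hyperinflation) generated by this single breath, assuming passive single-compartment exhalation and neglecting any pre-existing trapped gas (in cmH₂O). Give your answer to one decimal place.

Vt = flow × Ti = 0.5 L/s × 1.08 s × 1000 mL/L = 540.0 mL.
R = (PIP − Pplat)/V̇ = (32 − 27) / 0.5 = 5.0/0.5 = 10.0 cmH2O·s/L.
C = Vt/(Pplat − PEEP) = 540.0 / (27 − 10) = 540.0/17.0 = 31.765 mL/cmH2O.
τ = R × C = 10.0 × 0.03177 L/cmH2O = 0.3177 s.
Fraction remaining = e^(−Te/τ) = e^(−0.29/0.3177) = 0.4014; trapped volume = 540.0 × 0.4014 = 216.76 mL.
Additional alveolar pressure from trapping ≈ V_trapped / C = 216.76 / 31.765 = 6.824 cmH2O.

6.8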